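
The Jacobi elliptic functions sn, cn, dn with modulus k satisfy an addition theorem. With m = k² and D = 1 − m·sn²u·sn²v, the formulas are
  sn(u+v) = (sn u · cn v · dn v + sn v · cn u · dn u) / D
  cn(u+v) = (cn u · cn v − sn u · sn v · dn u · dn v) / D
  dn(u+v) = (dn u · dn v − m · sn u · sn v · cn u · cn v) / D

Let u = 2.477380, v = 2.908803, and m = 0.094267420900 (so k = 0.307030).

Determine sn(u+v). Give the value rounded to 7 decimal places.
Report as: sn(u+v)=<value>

sn(u+v)=-0.8617965

sn u = 0.671850455489096, cn u = -0.7406868200927395, dn u = 0.9784933752948015
sn v = 0.3055981708847609, cn v = -0.952160573617648, dn v = 0.995588440443589
m = k² = 0.0942674209
D = 1 − m·sn²u·sn²v = 0.9960261784731339
sn(u+v) = (sn u·cn v·dn v + sn v·cn u·dn u)/D = -0.8583718568046366/0.9960261784731339 = -0.8617964822174498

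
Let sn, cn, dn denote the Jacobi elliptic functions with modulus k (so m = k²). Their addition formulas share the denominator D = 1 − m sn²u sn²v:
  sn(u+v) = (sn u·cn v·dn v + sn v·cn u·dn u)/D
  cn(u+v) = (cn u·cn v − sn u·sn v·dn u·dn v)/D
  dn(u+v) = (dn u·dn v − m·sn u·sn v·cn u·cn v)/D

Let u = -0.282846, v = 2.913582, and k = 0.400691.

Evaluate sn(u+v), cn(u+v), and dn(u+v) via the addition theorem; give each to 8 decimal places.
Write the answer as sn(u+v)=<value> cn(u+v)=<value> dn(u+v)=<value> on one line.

sn(u+v)=0.59964820 cn(u+v)=-0.80026373 dn(u+v)=0.97070520

sn u = -0.2785177698345191, cn u = 0.9604310760728257, dn u = 0.9937532577954755
sn v = 0.3575662211735677, cn v = -0.9338877863403372, dn v = 0.9896831235688337
m = k² = 0.160553277481
D = 1 − m·sn²u·sn²v = 0.9984076520864158
sn(u+v) = (sn u·cn v·dn v + sn v·cn u·dn u)/D = 0.5986933478184577/0.9984076520864158 = 0.5996481963728365
cn(u+v) = (cn u·cn v − sn u·sn v·dn u·dn v)/D = -0.7989894336113818/0.9984076520864158 = -0.8002637318951822
dn(u+v) = (dn u·dn v − m·sn u·sn v·cn u·cn v)/D = 0.9691594969254845/0.9984076520864158 = 0.9707051973211441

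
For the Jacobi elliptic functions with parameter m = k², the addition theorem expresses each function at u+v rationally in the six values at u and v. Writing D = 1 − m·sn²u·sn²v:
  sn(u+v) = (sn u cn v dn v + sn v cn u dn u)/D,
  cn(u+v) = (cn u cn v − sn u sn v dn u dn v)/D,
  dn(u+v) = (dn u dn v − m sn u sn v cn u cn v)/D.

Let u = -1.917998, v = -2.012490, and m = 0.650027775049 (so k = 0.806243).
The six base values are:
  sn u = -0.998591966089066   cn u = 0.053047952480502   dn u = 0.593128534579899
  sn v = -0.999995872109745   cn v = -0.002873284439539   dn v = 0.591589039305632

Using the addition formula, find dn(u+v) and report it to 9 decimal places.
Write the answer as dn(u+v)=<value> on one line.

dn(u+v)=0.997670507

m = k² = 0.650027775049
D = 1 − m·sn²u·sn²v = 0.3518068099067392
dn(u+v) = (dn u·dn v − m·sn u·sn v·cn u·cn v)/D = 0.3509872784828591/0.3518068099067392 = 0.9976705072192966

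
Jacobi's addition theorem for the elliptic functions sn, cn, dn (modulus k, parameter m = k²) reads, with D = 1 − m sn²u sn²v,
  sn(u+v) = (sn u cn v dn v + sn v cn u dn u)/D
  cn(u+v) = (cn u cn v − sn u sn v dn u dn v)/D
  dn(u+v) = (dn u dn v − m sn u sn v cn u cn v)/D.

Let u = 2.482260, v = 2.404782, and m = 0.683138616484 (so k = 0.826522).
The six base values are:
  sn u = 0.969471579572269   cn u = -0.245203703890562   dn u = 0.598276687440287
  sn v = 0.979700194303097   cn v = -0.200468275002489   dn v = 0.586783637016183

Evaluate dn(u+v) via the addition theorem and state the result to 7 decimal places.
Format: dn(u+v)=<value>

dn(u+v)=0.8317261

m = k² = 0.683138616484
D = 1 − m·sn²u·sn²v = 0.3837380009348807
dn(u+v) = (dn u·dn v − m·sn u·sn v·cn u·cn v)/D = 0.3191649117256698/0.3837380009348807 = 0.8317261020490677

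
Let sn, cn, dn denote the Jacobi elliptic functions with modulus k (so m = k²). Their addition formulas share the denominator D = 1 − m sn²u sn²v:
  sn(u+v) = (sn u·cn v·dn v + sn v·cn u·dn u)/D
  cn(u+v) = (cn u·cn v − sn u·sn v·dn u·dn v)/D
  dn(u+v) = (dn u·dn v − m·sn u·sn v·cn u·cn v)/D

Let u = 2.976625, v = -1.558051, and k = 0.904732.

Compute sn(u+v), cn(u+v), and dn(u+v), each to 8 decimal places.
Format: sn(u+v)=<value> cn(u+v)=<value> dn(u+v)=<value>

sn u = 0.9537065923563262, cn u = -0.3007386501533919, dn u = 0.5054619895236484
sn v = -0.9425514697402555, cn v = 0.3340609628353546, dn v = 0.5223087133990032
m = k² = 0.818539991824
D = 1 − m·sn²u·sn²v = 0.3385764985659879
sn(u+v) = (sn u·cn v·dn v + sn v·cn u·dn u)/D = 0.3096846342398561/0.3385764985659879 = 0.9146666574658878
cn(u+v) = (cn u·cn v − sn u·sn v·dn u·dn v)/D = 0.1368556637371321/0.3385764985659879 = 0.4042089876786269
dn(u+v) = (dn u·dn v − m·sn u·sn v·cn u·cn v)/D = 0.1900850263443573/0.3385764985659879 = 0.5614241601217046

sn(u+v)=0.91466666 cn(u+v)=0.40420899 dn(u+v)=0.56142416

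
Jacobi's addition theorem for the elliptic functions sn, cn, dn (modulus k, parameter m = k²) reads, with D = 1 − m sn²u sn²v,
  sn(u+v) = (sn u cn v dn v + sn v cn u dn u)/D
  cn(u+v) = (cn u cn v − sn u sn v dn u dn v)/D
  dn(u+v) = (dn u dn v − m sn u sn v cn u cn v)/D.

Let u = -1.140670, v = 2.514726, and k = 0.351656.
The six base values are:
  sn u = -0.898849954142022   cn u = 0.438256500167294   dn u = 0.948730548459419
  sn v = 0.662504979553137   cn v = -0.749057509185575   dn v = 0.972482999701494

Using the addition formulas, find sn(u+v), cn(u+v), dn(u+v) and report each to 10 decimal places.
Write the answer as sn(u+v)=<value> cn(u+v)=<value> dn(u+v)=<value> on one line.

m = k² = 0.123661942336
D = 1 − m·sn²u·sn²v = 0.9561480653149029
sn(u+v) = (sn u·cn v·dn v + sn v·cn u·dn u)/D = 0.9302245545884718/0.9561480653149029 = 0.9728875561570129
cn(u+v) = (cn u·cn v − sn u·sn v·dn u·dn v)/D = 0.2211366112748205/0.9561480653149029 = 0.2312786264980729
dn(u+v) = (dn u·dn v − m·sn u·sn v·cn u·cn v)/D = 0.8984499165619525/0.9561480653149029 = 0.9396556340529249

sn(u+v)=0.9728875562 cn(u+v)=0.2312786265 dn(u+v)=0.9396556341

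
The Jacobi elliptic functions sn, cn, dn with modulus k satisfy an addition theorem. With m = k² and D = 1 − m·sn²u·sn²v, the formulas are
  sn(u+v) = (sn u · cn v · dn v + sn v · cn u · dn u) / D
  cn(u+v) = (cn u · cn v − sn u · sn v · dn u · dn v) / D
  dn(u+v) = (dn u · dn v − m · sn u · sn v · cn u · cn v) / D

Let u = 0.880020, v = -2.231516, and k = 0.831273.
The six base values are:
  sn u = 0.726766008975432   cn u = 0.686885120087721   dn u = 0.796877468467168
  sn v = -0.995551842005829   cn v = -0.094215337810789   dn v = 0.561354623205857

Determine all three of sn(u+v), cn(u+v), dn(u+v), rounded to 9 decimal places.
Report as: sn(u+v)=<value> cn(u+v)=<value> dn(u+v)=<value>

m = k² = 0.691014800529
D = 1 − m·sn²u·sn²v = 0.6382535115501585
sn(u+v) = (sn u·cn v·dn v + sn v·cn u·dn u)/D = -0.5833658745625982/0.6382535115501585 = -0.9140033920780914
cn(u+v) = (cn u·cn v − sn u·sn v·dn u·dn v)/D = 0.2589436259148375/0.6382535115501585 = 0.4057065432917526
dn(u+v) = (dn u·dn v − m·sn u·sn v·cn u·cn v)/D = 0.4149750948220677/0.6382535115501585 = 0.6501728346377551

sn(u+v)=-0.914003392 cn(u+v)=0.405706543 dn(u+v)=0.650172835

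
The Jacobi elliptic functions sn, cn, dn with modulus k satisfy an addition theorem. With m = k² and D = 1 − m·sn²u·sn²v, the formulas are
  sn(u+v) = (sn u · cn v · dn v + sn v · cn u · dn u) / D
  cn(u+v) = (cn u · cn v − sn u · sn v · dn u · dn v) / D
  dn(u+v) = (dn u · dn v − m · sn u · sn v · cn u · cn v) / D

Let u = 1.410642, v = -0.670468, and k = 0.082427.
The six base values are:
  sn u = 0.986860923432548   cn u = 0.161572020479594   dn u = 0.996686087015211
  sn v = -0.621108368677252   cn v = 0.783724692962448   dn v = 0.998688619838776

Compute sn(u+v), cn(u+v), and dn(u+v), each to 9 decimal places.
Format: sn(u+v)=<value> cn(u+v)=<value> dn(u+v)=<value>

sn(u+v)=0.674112598 cn(u+v)=0.738628598 dn(u+v)=0.998455068

m = k² = 0.006794210329
D = 1 − m·sn²u·sn²v = 0.997447383017639
sn(u+v) = (sn u·cn v·dn v + sn v·cn u·dn u)/D = 0.6723918465086754/0.997447383017639 = 0.6741125977737763
cn(u+v) = (cn u·cn v − sn u·sn v·dn u·dn v)/D = 0.7367431619210256/0.997447383017639 = 0.7386285978234873
dn(u+v) = (dn u·dn v − m·sn u·sn v·cn u·cn v)/D = 0.995906394222764/0.997447383017639 = 0.9984550675844044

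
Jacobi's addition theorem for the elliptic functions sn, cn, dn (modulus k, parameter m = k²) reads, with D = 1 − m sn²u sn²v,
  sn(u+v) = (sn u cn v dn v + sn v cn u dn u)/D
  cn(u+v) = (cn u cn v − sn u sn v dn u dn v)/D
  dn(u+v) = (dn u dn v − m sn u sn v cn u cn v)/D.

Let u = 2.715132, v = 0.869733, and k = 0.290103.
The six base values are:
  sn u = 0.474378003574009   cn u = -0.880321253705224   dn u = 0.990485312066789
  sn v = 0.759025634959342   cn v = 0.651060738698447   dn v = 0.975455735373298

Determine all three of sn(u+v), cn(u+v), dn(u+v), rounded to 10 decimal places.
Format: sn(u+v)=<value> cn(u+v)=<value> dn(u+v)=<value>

sn(u+v)=-0.3645378788 cn(u+v)=-0.9311885603 dn(u+v)=0.9943923725

m = k² = 0.084159750609
D = 1 − m·sn²u·sn²v = 0.9890889533271456
sn(u+v) = (sn u·cn v·dn v + sn v·cn u·dn u)/D = -0.3605603890390818/0.9890889533271456 = -0.3645378788492291
cn(u+v) = (cn u·cn v − sn u·sn v·dn u·dn v)/D = -0.9210283184841682/0.9890889533271456 = -0.9311885603271256
dn(u+v) = (dn u·dn v − m·sn u·sn v·cn u·cn v)/D = 0.98354251087607/0.9890889533271456 = 0.9943923724631459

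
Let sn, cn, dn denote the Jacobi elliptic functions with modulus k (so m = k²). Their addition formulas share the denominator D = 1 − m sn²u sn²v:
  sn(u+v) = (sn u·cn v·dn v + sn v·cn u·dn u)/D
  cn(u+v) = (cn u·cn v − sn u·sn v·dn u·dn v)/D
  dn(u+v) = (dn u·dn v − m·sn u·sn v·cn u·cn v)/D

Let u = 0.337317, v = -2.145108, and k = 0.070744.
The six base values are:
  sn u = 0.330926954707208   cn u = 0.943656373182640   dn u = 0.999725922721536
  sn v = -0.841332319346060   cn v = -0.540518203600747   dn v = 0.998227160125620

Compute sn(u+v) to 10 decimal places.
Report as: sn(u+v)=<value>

m = k² = 0.005004713536
D = 1 − m·sn²u·sn²v = 0.9996120474109702
sn(u+v) = (sn u·cn v·dn v + sn v·cn u·dn u)/D = -0.9722659389150759/0.9996120474109702 = -0.9726432783931309

sn(u+v)=-0.9726432784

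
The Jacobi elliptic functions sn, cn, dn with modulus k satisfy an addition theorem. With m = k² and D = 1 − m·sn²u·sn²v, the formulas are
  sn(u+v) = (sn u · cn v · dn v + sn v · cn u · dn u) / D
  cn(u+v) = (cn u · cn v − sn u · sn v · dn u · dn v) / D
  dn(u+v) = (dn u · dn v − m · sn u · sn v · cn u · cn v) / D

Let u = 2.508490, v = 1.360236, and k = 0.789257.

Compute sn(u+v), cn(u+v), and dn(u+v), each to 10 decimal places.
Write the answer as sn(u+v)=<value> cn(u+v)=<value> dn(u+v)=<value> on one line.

sn(u+v)=0.0814075206 cn(u+v)=-0.9966808996 dn(u+v)=0.9979337405

sn u = 0.9437329988458066, cn u = -0.3307083713628985, dn u = 0.6672343234634746
sn v = 0.9240914016783392, cn v = 0.3821715339270605, dn v = 0.6841454413684711
m = k² = 0.622926612049
D = 1 − m·sn²u·sn²v = 0.5262327616555028
sn(u+v) = (sn u·cn v·dn v + sn v·cn u·dn u)/D = 0.04283930436358346/0.5262327616555028 = 0.08140752055955825
cn(u+v) = (cn u·cn v − sn u·sn v·dn u·dn v)/D = -0.5244861422775835/0.5262327616555028 = -0.9966808995843881
dn(u+v) = (dn u·dn v − m·sn u·sn v·cn u·cn v)/D = 0.5251454282240392/0.5262327616555028 = 0.9979337405218882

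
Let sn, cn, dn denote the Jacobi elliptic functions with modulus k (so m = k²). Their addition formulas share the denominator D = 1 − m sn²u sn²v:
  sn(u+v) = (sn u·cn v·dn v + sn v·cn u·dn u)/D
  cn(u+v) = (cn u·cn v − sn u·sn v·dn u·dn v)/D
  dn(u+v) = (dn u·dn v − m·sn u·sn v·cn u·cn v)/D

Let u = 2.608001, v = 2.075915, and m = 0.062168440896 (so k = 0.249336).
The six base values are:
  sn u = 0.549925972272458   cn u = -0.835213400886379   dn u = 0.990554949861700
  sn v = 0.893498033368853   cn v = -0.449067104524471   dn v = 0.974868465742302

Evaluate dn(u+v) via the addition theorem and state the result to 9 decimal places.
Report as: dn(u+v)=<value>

m = k² = 0.062168440896
D = 1 − m·sn²u·sn²v = 0.9849905202071852
dn(u+v) = (dn u·dn v − m·sn u·sn v·cn u·cn v)/D = 0.9542036366851404/0.9849905202071852 = 0.9687439798754926

dn(u+v)=0.968743980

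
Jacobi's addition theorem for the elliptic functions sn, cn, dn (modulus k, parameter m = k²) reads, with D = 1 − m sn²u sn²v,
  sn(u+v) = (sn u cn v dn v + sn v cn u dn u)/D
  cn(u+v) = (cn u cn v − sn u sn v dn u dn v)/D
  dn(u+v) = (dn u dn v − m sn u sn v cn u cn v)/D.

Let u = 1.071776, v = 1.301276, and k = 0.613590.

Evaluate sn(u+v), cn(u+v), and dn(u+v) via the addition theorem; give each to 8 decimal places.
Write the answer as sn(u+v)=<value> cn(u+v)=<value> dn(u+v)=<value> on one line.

sn(u+v)=0.88057439 cn(u+v)=-0.47390795 dn(u+v)=0.84146499

sn u = 0.8472031606215124, cn u = 0.5312690510776248, dn u = 0.8542664514563846
sn v = 0.9329861605507169, cn v = 0.359912245166557, dn v = 0.8199249837996389
m = k² = 0.3764926881
D = 1 − m·sn²u·sn²v = 0.7647757545241286
sn(u+v) = (sn u·cn v·dn v + sn v·cn u·dn u)/D = 0.6734419444571625/0.7647757545241286 = 0.8805743912164197
cn(u+v) = (cn u·cn v − sn u·sn v·dn u·dn v)/D = -0.362433307180378/0.7647757545241286 = -0.4739079462657615
dn(u+v) = (dn u·dn v − m·sn u·sn v·cn u·cn v)/D = 0.6435320233242455/0.7647757545241286 = 0.8414649909039998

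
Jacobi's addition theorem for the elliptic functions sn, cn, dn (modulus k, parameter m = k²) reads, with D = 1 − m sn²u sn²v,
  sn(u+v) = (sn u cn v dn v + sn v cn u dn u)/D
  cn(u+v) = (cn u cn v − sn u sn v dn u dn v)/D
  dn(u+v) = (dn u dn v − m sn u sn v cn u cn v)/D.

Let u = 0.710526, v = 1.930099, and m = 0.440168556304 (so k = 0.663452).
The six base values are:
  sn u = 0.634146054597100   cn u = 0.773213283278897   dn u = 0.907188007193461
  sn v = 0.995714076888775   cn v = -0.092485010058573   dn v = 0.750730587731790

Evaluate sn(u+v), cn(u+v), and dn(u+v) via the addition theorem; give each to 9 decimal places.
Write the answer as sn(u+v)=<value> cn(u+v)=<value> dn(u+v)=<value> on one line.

sn(u+v)=0.793705977 cn(u+v)=-0.608301589 dn(u+v)=0.850121978

m = k² = 0.440168556304
D = 1 − m·sn²u·sn²v = 0.8245041306868914
sn(u+v) = (sn u·cn v·dn v + sn v·cn u·dn u)/D = 0.6544138561872174/0.8245041306868914 = 0.7937059765146689
cn(u+v) = (cn u·cn v − sn u·sn v·dn u·dn v)/D = -0.5015471726068471/0.8245041306868914 = -0.6083015887246192
dn(u+v) = (dn u·dn v − m·sn u·sn v·cn u·cn v)/D = 0.7009290821077963/0.8245041306868914 = 0.850121977586522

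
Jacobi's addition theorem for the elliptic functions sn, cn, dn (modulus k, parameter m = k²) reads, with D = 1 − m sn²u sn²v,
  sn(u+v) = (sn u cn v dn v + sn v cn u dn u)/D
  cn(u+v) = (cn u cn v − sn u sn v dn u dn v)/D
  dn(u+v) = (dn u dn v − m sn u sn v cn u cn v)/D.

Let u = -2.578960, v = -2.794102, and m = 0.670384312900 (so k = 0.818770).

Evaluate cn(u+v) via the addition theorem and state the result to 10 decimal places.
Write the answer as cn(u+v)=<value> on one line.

sn u = -0.9482169552814862, cn u = -0.317623370860376, dn u = 0.630275451041513
sn v = -0.8942554804619082, cn v = -0.4475568518790006, dn v = 0.6811009092718726
m = k² = 0.6703843129
D = 1 − m·sn²u·sn²v = 0.5179828422469691
cn(u+v) = (cn u·cn v − sn u·sn v·dn u·dn v)/D = -0.2218536941327231/0.5179828422469691 = -0.4283031715304297

cn(u+v)=-0.4283031715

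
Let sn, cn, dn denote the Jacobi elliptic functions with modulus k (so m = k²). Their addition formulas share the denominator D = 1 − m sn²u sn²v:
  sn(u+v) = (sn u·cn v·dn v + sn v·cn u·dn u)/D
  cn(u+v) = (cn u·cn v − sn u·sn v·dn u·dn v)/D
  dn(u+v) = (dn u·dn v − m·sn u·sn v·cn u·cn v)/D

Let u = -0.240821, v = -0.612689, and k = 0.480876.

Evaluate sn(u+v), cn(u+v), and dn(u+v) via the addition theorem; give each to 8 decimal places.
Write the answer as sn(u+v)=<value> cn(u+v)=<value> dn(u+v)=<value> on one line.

sn(u+v)=-0.73987431 cn(u+v)=0.67274513 dn(u+v)=0.93456677

sn u = -0.2379836060191362, cn u = 0.9712691713763639, dn u = 0.9934300921732
sn v = -0.5683441856852698, cn v = 0.8227909130500577, dn v = 0.9619279740231639
m = k² = 0.231241727376
D = 1 − m·sn²u·sn²v = 0.9957695834804173
sn(u+v) = (sn u·cn v·dn v + sn v·cn u·dn u)/D = -0.7367443339786793/0.9957695834804173 = -0.7398743104841663
cn(u+v) = (cn u·cn v − sn u·sn v·dn u·dn v)/D = 0.6698991340008405/0.9957695834804173 = 0.6727451260957447
dn(u+v) = (dn u·dn v − m·sn u·sn v·cn u·cn v)/D = 0.9306131603916673/0.9957695834804173 = 0.9345667670817831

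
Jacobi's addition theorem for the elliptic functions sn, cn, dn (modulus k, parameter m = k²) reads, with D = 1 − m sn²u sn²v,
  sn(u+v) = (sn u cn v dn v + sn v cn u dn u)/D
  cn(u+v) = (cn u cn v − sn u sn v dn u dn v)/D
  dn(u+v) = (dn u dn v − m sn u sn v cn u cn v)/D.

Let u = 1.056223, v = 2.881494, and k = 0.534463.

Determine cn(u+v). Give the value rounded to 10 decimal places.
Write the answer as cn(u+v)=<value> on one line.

cn(u+v)=-0.8678289013

sn u = 0.8476474481308336, cn u = 0.5305598964087709, dn u = 0.8914921218036438
sn v = 0.4994989517545686, cn v = -0.8663144909304514, dn v = 0.9637065831862692
m = k² = 0.285650698369
D = 1 − m·sn²u·sn²v = 0.948792335325829
cn(u+v) = (cn u·cn v − sn u·sn v·dn u·dn v)/D = -0.8233894099651657/0.948792335325829 = -0.8678289013395138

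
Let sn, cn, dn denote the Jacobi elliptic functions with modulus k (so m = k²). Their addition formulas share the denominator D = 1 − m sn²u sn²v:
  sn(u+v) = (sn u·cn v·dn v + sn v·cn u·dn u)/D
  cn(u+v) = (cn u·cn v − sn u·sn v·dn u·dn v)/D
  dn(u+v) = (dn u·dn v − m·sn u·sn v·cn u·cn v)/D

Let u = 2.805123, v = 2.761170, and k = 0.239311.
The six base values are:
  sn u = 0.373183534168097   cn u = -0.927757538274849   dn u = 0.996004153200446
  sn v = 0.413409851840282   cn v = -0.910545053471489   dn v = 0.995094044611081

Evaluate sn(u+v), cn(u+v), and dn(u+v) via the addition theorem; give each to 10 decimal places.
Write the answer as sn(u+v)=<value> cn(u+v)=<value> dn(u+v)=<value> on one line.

sn(u+v)=-0.7211278772 cn(u+v)=0.6928019809 dn(u+v)=0.9849965848

m = k² = 0.057269754721
D = 1 − m·sn²u·sn²v = 0.9986368868308552
sn(u+v) = (sn u·cn v·dn v + sn v·cn u·dn u)/D = -0.7201448983185415/0.9986368868308552 = -0.7211278772246238
cn(u+v) = (cn u·cn v − sn u·sn v·dn u·dn v)/D = 0.6918576133605815/0.9986368868308552 = 0.6928019808643073
dn(u+v) = (dn u·dn v − m·sn u·sn v·cn u·cn v)/D = 0.9836539229577513/0.9986368868308552 = 0.9849965847740194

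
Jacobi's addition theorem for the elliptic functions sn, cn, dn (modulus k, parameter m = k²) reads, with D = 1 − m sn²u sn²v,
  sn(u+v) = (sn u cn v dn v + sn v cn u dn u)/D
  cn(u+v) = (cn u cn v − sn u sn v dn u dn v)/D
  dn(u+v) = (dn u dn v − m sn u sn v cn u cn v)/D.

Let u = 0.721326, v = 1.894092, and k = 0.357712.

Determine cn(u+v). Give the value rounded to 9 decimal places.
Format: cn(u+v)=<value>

cn(u+v)=-0.808263297

sn u = 0.6549594257483372, cn u = 0.7556640461365145, dn u = 0.9721675132110585
sn v = 0.9685022195465415, cn v = -0.2490049211028221, dn v = 0.9380703357696819
m = k² = 0.127957874944
D = 1 − m·sn²u·sn²v = 0.9485130633827927
cn(u+v) = (cn u·cn v − sn u·sn v·dn u·dn v)/D = -0.7666482956980513/0.9485130633827927 = -0.8082632968320585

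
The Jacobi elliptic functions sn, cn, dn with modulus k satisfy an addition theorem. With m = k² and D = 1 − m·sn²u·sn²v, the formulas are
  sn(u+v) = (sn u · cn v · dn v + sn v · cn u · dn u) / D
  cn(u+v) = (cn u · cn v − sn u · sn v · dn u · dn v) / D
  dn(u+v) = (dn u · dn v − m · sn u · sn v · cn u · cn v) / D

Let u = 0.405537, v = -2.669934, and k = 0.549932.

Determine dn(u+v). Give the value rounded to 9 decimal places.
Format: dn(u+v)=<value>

dn(u+v)=0.870897437

sn u = 0.3915276047129267, cn u = 0.9201663625387304, dn u = 0.9765449664165429
sn v = -0.6750457633990928, cn v = -0.737775858453593, dn v = 0.9285412384501951
m = k² = 0.302425204624
D = 1 − m·sn²u·sn²v = 0.978874393306109
dn(u+v) = (dn u·dn v − m·sn u·sn v·cn u·cn v)/D = 0.8524992001357742/0.978874393306109 = 0.8708974368575445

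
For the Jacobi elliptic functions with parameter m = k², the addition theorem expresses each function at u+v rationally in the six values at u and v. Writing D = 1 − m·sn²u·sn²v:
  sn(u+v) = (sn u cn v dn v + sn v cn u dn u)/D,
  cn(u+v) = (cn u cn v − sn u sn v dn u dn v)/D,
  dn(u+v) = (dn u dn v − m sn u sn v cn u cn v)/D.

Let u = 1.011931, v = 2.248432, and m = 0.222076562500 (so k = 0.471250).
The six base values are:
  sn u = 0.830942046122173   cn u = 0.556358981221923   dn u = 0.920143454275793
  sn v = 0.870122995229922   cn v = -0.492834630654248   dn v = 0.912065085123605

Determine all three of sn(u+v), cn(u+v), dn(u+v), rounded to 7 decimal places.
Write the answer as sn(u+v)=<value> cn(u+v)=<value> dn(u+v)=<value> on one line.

sn(u+v)=0.0813841 cn(u+v)=-0.9966828 dn(u+v)=0.9992643

m = k² = 0.2220765625
D = 1 − m·sn²u·sn²v = 0.8839071457496998
sn(u+v) = (sn u·cn v·dn v + sn v·cn u·dn u)/D = 0.07193595761378355/0.8839071457496998 = 0.08138406614279596
cn(u+v) = (cn u·cn v − sn u·sn v·dn u·dn v)/D = -0.8809750622518034/0.8839071457496998 = -0.9966828150309731
dn(u+v) = (dn u·dn v − m·sn u·sn v·cn u·cn v)/D = 0.8832568394921265/0.8839071457496998 = 0.9992642821582557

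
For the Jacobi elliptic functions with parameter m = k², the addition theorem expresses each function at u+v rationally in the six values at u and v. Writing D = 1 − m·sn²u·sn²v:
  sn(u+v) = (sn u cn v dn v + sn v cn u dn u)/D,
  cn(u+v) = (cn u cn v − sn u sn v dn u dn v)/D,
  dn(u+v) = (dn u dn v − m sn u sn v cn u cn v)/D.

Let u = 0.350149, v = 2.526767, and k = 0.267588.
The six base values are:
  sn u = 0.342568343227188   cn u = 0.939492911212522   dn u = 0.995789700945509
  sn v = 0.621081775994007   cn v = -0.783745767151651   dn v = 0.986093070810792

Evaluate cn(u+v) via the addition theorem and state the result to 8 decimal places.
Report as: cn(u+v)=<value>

cn(u+v)=-0.94831816

m = k² = 0.071603337744
D = 1 − m·sn²u·sn²v = 0.9967586547349673
cn(u+v) = (cn u·cn v − sn u·sn v·dn u·dn v)/D = -0.9452443301918539/0.9967586547349673 = -0.9483181567590092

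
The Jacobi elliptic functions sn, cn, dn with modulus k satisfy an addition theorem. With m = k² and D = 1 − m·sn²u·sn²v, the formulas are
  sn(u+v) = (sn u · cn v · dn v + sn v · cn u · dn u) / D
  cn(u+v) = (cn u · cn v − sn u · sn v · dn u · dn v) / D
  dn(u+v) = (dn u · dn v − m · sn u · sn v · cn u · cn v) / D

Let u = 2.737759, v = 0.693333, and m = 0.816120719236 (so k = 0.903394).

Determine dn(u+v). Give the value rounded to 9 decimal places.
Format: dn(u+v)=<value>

sn u = 0.9811058932297264, cn u = -0.1934715128123537, dn u = 0.4630633650692709
sn v = 0.6073092562684004, cn v = 0.7944655230094774, dn v = 0.8360590033369522
m = k² = 0.816120719236
D = 1 − m·sn²u·sn²v = 0.710261656160785
dn(u+v) = (dn u·dn v − m·sn u·sn v·cn u·cn v)/D = 0.4618915959331215/0.710261656160785 = 0.6503118842565831

dn(u+v)=0.650311884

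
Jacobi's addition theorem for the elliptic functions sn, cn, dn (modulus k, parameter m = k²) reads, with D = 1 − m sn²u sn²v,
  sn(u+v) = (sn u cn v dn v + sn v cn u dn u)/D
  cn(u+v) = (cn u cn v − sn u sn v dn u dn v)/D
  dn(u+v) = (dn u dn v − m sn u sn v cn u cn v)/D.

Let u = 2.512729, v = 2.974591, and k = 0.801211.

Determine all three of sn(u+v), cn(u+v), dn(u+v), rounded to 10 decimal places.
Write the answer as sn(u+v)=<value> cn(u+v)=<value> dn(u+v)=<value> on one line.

sn(u+v)=-0.9521006371 cn(u+v)=-0.3057848540 dn(u+v)=0.6465949628

sn u = 0.9502184024708507, cn u = -0.3115846395535962, dn u = 0.6483699405399933
sn v = 0.8011744342393105, cn v = -0.5984308865034631, dn v = 0.7667801820938487
m = k² = 0.641939066521
D = 1 − m·sn²u·sn²v = 0.6279555374155632
sn(u+v) = (sn u·cn v·dn v + sn v·cn u·dn u)/D = -0.5978768672195775/0.6279555374155632 = -0.9521006370613775
cn(u+v) = (cn u·cn v − sn u·sn v·dn u·dn v)/D = -0.1920192922978641/0.6279555374155632 = -0.3057848539534276
dn(u+v) = (dn u·dn v − m·sn u·sn v·cn u·cn v)/D = 0.4060328873495299/0.6279555374155632 = 0.6465949627908588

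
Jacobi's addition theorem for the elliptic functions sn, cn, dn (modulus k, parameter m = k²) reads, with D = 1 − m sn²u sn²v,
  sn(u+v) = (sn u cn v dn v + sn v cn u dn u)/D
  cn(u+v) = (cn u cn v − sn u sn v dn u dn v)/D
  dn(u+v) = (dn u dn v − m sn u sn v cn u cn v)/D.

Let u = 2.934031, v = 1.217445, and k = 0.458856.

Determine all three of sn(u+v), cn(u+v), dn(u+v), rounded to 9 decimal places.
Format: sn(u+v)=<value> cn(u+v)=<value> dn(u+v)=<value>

sn u = 0.3837227475765363, cn u = -0.9234483488492, dn u = 0.9843770252591885
sn v = 0.9209232212369244, cn v = 0.389744044966189, dn v = 0.9063297561610872
m = k² = 0.210548828736
D = 1 − m·sn²u·sn²v = 0.9737073252754514
sn(u+v) = (sn u·cn v·dn v + sn v·cn u·dn u)/D = -0.7015939309541203/0.9737073252754514 = -0.7205388238767197
cn(u+v) = (cn u·cn v − sn u·sn v·dn u·dn v)/D = -0.6751828725193041/0.9737073252754514 = -0.6934145969666009
dn(u+v) = (dn u·dn v − m·sn u·sn v·cn u·cn v)/D = 0.9189486677051488/0.9737073252754514 = 0.9437627137550681

sn(u+v)=-0.720538824 cn(u+v)=-0.693414597 dn(u+v)=0.943762714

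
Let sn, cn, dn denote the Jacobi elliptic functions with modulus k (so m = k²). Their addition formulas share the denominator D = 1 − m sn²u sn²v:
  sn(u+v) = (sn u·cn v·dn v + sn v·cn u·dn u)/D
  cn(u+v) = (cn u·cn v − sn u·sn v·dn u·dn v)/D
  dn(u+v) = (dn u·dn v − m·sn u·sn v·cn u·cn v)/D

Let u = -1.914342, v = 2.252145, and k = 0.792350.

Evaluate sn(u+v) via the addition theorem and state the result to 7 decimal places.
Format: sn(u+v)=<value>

sn u = -0.9991770946106006, cn u = 0.04056024661560741, dn u = 0.6109126965856349
sn v = 0.986120972103799, cn v = -0.1660283962973158, dn v = 0.6240893878410083
m = k² = 0.6278185225
D = 1 − m·sn²u·sn²v = 0.3904919385407893
sn(u+v) = (sn u·cn v·dn v + sn v·cn u·dn u)/D = 0.1279661579827224/0.3904919385407893 = 0.327704992991438

sn(u+v)=0.3277050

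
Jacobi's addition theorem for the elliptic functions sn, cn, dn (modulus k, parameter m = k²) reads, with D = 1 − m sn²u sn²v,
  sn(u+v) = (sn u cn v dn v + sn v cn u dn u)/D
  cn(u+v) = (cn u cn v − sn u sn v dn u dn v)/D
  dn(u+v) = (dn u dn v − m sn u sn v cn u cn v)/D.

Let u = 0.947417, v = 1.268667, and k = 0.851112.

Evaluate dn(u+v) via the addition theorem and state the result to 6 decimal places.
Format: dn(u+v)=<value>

sn u = 0.7595820785500411, cn u = 0.6504114589593261, dn u = 0.7629229497084431
sn v = 0.8866620495885989, cn v = 0.4624180033469123, dn v = 0.6561290452097891
m = k² = 0.724391636544
D = 1 − m·sn²u·sn²v = 0.6714215417988125
dn(u+v) = (dn u·dn v − m·sn u·sn v·cn u·cn v)/D = 0.3538424407180774/0.6714215417988125 = 0.5270048973556827

dn(u+v)=0.527005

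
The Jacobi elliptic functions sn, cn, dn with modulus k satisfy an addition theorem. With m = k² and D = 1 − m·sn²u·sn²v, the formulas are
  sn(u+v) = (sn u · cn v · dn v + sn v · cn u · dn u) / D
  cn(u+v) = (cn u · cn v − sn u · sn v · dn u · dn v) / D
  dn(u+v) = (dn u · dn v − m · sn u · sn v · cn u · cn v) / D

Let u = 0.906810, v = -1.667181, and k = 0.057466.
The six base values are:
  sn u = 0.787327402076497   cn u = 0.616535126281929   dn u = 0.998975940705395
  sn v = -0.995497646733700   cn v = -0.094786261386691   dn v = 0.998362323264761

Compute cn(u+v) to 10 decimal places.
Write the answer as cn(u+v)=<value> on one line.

m = k² = 0.003302341156
D = 1 − m·sn²u·sn²v = 0.9979713218753236
cn(u+v) = (cn u·cn v − sn u·sn v·dn u·dn v)/D = 0.7232586084848143/0.9979713218753236 = 0.7247288500492311

cn(u+v)=0.7247288500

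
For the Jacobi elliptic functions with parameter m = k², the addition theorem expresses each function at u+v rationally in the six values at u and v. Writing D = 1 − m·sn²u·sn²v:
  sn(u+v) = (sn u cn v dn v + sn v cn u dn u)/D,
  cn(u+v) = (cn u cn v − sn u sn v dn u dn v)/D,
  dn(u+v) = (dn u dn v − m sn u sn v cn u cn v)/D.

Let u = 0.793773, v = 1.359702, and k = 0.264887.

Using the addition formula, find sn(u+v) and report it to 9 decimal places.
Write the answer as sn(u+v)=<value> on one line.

sn(u+v)=0.859755780

sn u = 0.7093844130684388, cn u = 0.704821789174786, dn u = 0.9821868807429659
sn v = 0.973350865243583, cn v = 0.2293209391433068, dn v = 0.9661908337598861
m = k² = 0.070165122769
D = 1 − m·sn²u·sn²v = 0.9665478980709179
sn(u+v) = (sn u·cn v·dn v + sn v·cn u·dn u)/D = 0.8309951418557101/0.9665478980709179 = 0.8597557798369327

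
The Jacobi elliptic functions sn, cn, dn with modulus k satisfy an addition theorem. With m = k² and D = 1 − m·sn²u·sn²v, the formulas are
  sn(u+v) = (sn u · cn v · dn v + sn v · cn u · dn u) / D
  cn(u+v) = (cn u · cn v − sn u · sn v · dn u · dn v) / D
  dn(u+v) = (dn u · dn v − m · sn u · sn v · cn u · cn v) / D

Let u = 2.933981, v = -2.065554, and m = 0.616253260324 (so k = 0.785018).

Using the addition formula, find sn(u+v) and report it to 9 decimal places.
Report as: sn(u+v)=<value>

sn u = 0.7941271340594727, cn u = -0.6077516721083441, dn u = 0.7818998241011065
sn v = -0.9981531360645592, cn v = -0.06074797909795418, dn v = 0.6213058099977765
m = k² = 0.616253260324
D = 1 − m·sn²u·sn²v = 0.6128015126462047
sn(u+v) = (sn u·cn v·dn v + sn v·cn u·dn u)/D = 0.4443504961840423/0.6128015126462047 = 0.7251132495826327

sn(u+v)=0.725113250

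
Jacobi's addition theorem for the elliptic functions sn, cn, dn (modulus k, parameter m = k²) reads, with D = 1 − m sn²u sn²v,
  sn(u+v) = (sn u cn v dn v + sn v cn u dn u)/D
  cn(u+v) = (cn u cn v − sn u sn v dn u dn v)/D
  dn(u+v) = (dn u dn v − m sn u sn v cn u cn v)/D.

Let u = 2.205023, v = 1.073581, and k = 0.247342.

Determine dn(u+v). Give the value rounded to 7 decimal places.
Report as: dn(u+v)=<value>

sn u = 0.8295519824181487, cn u = -0.558429501787038, dn u = 0.9787236164799243
sn v = 0.8740994628412885, cn v = 0.4857469804955774, dn v = 0.9763487631783695
m = k² = 0.061178064964
D = 1 − m·sn²u·sn²v = 0.9678334373653675
dn(u+v) = (dn u·dn v − m·sn u·sn v·cn u·cn v)/D = 0.9676087238326444/0.9678334373653675 = 0.9997678179694485

dn(u+v)=0.9997678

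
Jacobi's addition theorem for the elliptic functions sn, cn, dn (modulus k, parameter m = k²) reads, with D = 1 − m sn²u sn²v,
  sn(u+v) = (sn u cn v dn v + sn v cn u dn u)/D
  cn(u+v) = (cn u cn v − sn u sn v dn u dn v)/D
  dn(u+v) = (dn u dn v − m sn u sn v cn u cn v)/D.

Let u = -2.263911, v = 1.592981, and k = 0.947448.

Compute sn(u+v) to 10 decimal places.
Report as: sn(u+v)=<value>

sn u = -0.9951661268971961, cn u = 0.09820580367999539, dn u = 0.3331660836224601
sn v = 0.9370253903625644, cn v = 0.3492612457973026, dn v = 0.460262580621565
m = k² = 0.897657712704
D = 1 − m·sn²u·sn²v = 0.2194429417169551
sn(u+v) = (sn u·cn v·dn v + sn v·cn u·dn u)/D = -0.1293164414664056/0.2194429417169551 = -0.5892941484224283

sn(u+v)=-0.5892941484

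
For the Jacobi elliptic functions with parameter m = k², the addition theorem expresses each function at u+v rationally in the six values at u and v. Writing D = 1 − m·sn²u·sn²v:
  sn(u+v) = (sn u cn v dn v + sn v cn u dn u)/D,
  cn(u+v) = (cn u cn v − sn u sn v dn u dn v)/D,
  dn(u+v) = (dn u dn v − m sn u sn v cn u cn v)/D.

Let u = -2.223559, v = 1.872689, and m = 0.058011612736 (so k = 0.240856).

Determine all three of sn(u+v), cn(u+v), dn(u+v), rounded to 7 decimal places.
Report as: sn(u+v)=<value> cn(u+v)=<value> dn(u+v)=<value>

sn u = -0.8180093910301555, cn u = -0.5752048645365181, dn u = 0.9803989730512963
sn v = 0.963679537602838, cn v = -0.2670613203097377, dn v = 0.9726900209909443
m = k² = 0.058011612736
D = 1 − m·sn²u·sn²v = 0.9639507035665176
sn(u+v) = (sn u·cn v·dn v + sn v·cn u·dn u)/D = -0.3309554843807523/0.9639507035665176 = -0.3433323749401825
cn(u+v) = (cn u·cn v − sn u·sn v·dn u·dn v)/D = 0.9053559666035707/0.9639507035665176 = 0.9392139694009741
dn(u+v) = (dn u·dn v − m·sn u·sn v·cn u·cn v)/D = 0.9606491857345186/0.9639507035665176 = 0.9965750138261389

sn(u+v)=-0.3433324 cn(u+v)=0.9392140 dn(u+v)=0.9965750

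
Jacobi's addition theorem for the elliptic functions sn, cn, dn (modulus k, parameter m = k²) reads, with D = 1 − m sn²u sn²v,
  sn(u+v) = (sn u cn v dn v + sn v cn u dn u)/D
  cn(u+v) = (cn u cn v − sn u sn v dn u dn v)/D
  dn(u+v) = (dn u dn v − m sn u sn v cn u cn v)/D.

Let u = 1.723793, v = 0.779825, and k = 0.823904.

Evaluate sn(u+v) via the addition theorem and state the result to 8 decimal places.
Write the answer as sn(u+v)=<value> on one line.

sn u = 0.9830620625819961, cn u = 0.1832729688525605, dn u = 0.5865006369029407
sn v = 0.6689979456636146, cn v = 0.7432642522668928, dn v = 0.8343797048916073
m = k² = 0.678817801216
D = 1 − m·sn²u·sn²v = 0.7063941773520374
sn(u+v) = (sn u·cn v·dn v + sn v·cn u·dn u)/D = 0.6815706953024857/0.7063941773520374 = 0.9648588807135923

sn(u+v)=0.96485888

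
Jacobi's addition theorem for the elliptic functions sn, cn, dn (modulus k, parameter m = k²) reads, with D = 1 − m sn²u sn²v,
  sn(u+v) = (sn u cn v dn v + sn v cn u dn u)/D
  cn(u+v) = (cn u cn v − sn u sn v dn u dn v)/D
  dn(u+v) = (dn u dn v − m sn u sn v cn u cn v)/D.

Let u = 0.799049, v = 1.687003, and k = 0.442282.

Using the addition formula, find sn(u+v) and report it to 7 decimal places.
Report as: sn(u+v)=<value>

sn u = 0.7064443317439345, cn u = 0.7077686105973236, dn u = 0.9499349924061954
sn v = 0.9996479885675171, cn v = -0.02653109407689914, dn v = 0.8969527994942525
m = k² = 0.195613367524
D = 1 − m·sn²u·sn²v = 0.9024452068843701
sn(u+v) = (sn u·cn v·dn v + sn v·cn u·dn u)/D = 0.655286146385818/0.9024452068843701 = 0.7261229173659731

sn(u+v)=0.7261229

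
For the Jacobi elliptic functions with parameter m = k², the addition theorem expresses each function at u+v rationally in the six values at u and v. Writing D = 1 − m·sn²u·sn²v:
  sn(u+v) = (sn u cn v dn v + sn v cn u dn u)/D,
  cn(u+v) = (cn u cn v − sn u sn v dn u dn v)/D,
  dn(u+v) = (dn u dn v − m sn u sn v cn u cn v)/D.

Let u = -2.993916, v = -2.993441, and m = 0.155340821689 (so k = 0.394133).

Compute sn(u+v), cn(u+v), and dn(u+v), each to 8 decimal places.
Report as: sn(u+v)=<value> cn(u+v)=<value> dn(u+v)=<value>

sn u = -0.277392754867009, cn u = -0.9607566078603319, dn u = 0.9940055483304839
sn v = -0.2778463432065495, cn v = -0.9606255303533986, dn v = 0.9939858688778559
m = k² = 0.155340821689
D = 1 − m·sn²u·sn²v = 0.9990772475731388
sn(u+v) = (sn u·cn v·dn v + sn v·cn u·dn u)/D = 0.5302105083893512/0.9990772475731388 = 0.5307002132991087
cn(u+v) = (cn u·cn v − sn u·sn v·dn u·dn v)/D = 0.8467775170679867/0.9990772475731388 = 0.8475596047501795
dn(u+v) = (dn u·dn v − m·sn u·sn v·cn u·cn v)/D = 0.9769777071884469/0.9990772475731388 = 0.9778800483762653

sn(u+v)=0.53070021 cn(u+v)=0.84755960 dn(u+v)=0.97788005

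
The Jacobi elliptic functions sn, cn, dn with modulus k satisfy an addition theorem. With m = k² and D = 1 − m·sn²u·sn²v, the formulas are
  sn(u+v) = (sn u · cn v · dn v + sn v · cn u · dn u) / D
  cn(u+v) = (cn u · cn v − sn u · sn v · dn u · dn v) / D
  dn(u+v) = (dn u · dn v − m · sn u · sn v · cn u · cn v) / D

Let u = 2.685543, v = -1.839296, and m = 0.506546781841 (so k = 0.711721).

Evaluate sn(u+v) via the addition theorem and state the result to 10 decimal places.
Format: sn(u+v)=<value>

sn(u+v)=0.7189586245

sn u = 0.8186327588990394, cn u = -0.574317339157845, dn u = 0.8127316988825266
sn v = -0.999897665944349, cn v = 0.01430586030419322, dn v = 0.7025360395221276
m = k² = 0.506546781841
D = 1 − m·sn²u·sn²v = 0.6606022889212219
sn(u+v) = (sn u·cn v·dn v + sn v·cn u·dn u)/D = 0.4749457130080708/0.6606022889212219 = 0.7189586245359029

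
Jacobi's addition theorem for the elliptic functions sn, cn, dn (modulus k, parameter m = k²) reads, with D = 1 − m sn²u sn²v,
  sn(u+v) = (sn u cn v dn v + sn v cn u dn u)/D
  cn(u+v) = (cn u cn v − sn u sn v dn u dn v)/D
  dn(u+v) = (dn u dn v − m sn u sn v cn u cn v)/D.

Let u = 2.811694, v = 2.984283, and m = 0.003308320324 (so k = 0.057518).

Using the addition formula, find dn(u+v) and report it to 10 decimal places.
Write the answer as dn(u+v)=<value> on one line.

sn u = 0.3263901270133443, cn u = -0.9452351479860517, dn u = 0.9998237659368076
sn v = 0.1592299532889932, cn v = -0.98724152160228, dn v = 0.9999580592492585
m = k² = 0.003308320324
D = 1 − m·sn²u·sn²v = 0.9999910642478371
dn(u+v) = (dn u·dn v − m·sn u·sn v·cn u·cn v)/D = 0.9996213852051631/0.9999910642478371 = 0.9996303176539362

dn(u+v)=0.9996303177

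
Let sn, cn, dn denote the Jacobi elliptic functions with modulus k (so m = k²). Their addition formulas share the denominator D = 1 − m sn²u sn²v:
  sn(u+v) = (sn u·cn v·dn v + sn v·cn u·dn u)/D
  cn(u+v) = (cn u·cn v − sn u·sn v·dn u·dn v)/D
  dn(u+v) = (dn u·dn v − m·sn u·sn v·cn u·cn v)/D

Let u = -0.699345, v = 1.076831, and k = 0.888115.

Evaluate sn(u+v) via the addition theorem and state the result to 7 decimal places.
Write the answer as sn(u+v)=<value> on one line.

sn(u+v)=0.3622192

sn u = -0.6123807312774688, cn u = 0.7905629892425224, dn u = 0.8391730401573203
sn v = 0.8122810733398175, cn v = 0.5832661981410495, dn v = 0.6925196567151842
m = k² = 0.788748253225
D = 1 − m·sn²u·sn²v = 0.8048385156486702
sn(u+v) = (sn u·cn v·dn v + sn v·cn u·dn u)/D = 0.2915279665849664/0.8048385156486702 = 0.3622192041219668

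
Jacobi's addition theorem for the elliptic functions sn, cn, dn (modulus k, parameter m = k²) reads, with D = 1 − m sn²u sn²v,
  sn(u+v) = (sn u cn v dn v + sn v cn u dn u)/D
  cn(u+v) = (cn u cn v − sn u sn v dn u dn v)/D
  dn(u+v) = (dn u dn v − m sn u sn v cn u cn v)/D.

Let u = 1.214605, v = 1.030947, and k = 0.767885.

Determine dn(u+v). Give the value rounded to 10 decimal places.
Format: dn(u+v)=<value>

sn u = 0.8837826873040027, cn u = 0.4678975973668976, dn u = 0.7344678632862181
sn v = 0.8102943739012906, cn v = 0.5860230606588067, dn v = 0.7828480778020844
m = k² = 0.589647373225
D = 1 − m·sn²u·sn²v = 0.6976089070410821
dn(u+v) = (dn u·dn v − m·sn u·sn v·cn u·cn v)/D = 0.4591933804861702/0.6976089070410821 = 0.658238987277048

dn(u+v)=0.6582389873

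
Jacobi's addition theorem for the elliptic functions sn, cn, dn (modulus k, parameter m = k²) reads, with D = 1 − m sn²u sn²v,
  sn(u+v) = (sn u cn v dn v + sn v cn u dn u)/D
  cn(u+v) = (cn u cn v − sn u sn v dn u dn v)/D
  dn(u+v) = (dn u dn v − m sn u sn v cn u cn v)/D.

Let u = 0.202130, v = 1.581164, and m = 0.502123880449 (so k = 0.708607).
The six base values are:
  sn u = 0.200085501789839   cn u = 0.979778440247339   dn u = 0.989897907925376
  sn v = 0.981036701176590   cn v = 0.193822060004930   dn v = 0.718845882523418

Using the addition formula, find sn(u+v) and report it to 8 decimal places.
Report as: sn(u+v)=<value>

sn(u+v)=0.99868761

m = k² = 0.502123880449
D = 1 − m·sn²u·sn²v = 0.9806530447215242
sn(u+v) = (sn u·cn v·dn v + sn v·cn u·dn u)/D = 0.9793660428199939/0.9806530447215242 = 0.9986876072955081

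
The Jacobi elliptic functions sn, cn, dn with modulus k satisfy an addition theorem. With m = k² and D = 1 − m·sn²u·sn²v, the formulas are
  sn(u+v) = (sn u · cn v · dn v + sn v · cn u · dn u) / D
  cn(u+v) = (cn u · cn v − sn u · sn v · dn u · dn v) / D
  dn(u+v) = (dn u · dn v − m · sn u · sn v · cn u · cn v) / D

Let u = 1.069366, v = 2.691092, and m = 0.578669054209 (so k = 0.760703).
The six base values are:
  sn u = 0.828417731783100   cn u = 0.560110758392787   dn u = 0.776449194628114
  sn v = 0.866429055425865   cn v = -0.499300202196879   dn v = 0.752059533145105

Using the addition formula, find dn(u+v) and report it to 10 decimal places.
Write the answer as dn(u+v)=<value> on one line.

dn(u+v)=0.9974589578

m = k² = 0.578669054209
D = 1 − m·sn²u·sn²v = 0.7018773000026984
dn(u+v) = (dn u·dn v − m·sn u·sn v·cn u·cn v)/D = 0.7000938001931449/0.7018773000026984 = 0.9974589578412827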